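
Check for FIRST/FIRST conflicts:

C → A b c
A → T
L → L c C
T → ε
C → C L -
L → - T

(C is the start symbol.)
FIRST sets of the non-terminals at (or reachable through a nullable prefix from) the front of some alternative:
  FIRST(A) = { ε }
  FIRST(C) = { 'b' }
  FIRST(L) = { '-' }

Productions for C:
  C → A b c: FIRST = { 'b' }
  C → C L -: FIRST = { 'b' }
Productions for L:
  L → L c C: FIRST = { '-' }
  L → - T: FIRST = { '-' }
A, T have only one production, so no FIRST/FIRST conflict is possible there.

Conflict for C: C → A b c and C → C L -
  Overlap: { 'b' }
Conflict for L: L → L c C and L → - T
  Overlap: { '-' }

Answer: Yes. C → A b c / C → C L '-' on { 'b' }; L → L c C / L → '-' T on { '-' }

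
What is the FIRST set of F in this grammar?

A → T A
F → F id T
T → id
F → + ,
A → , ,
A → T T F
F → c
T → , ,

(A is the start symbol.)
{ '+', 'c' }

To compute FIRST(F), examine every production with F on the left-hand side, reading each right-hand side left to right until a non-nullable symbol is reached.

From F → F id T:
  - F is the symbol being defined: contributes nothing new
    F is not nullable, so stop
From F → + ,:
  - '+' is a terminal: add '+' and stop
From F → c:
  - c is a terminal: add 'c' and stop

Collecting: FIRST(F) = { '+', 'c' }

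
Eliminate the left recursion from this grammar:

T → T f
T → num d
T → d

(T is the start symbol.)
T is directly left-recursive. The standard transformation for
  A → A α₁ | ... | A α_m | β₁ | ... | β_n
is
  A  → β₁ A' | ... | β_n A'
  A' → α₁ A' | ... | α_m A' | ε

T → num d becomes T → num d T'
T → d becomes T → d T'
T → T f becomes T' → f T'
Add T' → ε

Resulting grammar:
T → num d T'
T → d T'
T' → f T'
T' → ε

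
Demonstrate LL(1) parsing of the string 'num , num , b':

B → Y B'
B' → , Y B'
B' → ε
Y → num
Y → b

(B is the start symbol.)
LL(1) parsing maintains a stack (initially the start symbol over $) and the input. At each step: if the stack top is a terminal, match it against the current input token; if it is a non-terminal N, replace it with the RHS of M[N, lookahead] (the unique production whose predict set contains the lookahead).

Stack is shown with the top on the left.

Stack     Input            Action
---------------------------------
B $       num , num , b $  output B → Y B'
Y B' $    num , num , b $  output Y → num
num B' $  num , num , b $  match 'num'
B' $      , num , b $      output B' → , Y B'
, Y B' $  , num , b $      match ','
Y B' $    num , b $        output Y → num
num B' $  num , b $        match 'num'
B' $      , b $            output B' → , Y B'
, Y B' $  , b $            match ','
Y B' $    b $              output Y → b
b B' $    b $              match 'b'
B' $      $                output B' → ε
$         $                accept

The string is accepted.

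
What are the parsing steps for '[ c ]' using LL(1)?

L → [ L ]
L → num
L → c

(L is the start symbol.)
LL(1) parsing maintains a stack (initially the start symbol over $) and the input. At each step: if the stack top is a terminal, match it against the current input token; if it is a non-terminal N, replace it with the RHS of M[N, lookahead] (the unique production whose predict set contains the lookahead).

Stack is shown with the top on the left.

Stack    Input    Action
------------------------
L $      [ c ] $  output L → [ L ]
[ L ] $  [ c ] $  match '['
L ] $    c ] $    output L → c
c ] $    c ] $    match 'c'
] $      ] $      match ']'
$        $        accept

The string is accepted.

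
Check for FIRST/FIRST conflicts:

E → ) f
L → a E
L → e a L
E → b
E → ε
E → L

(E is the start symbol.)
FIRST sets of the non-terminals at (or reachable through a nullable prefix from) the front of some alternative:
  FIRST(L) = { 'a', 'e' }

Productions for E:
  E → ) f: FIRST = { ')' }
  E → b: FIRST = { 'b' }
  E → ε: FIRST = { ε }
  E → L: FIRST = { 'a', 'e' }
Productions for L:
  L → a E: FIRST = { 'a' }
  L → e a L: FIRST = { 'e' }

All alternatives of each non-terminal have pairwise disjoint FIRST sets.

Answer: No FIRST/FIRST conflicts.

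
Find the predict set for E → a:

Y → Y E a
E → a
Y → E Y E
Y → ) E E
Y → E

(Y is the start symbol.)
{ 'a' }

PREDICT(E → a) = (FIRST(RHS) \ {ε}) ∪ (FOLLOW(E) if ε ∈ FIRST(RHS), i.e. RHS ⇒* ε)
FIRST(a) = { 'a' }
ε ∉ FIRST(a), so FOLLOW(E) is not added.
PREDICT(E → a) = { 'a' }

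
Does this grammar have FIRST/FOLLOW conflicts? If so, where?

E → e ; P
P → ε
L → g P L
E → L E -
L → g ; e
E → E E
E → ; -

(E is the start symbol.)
No FIRST/FOLLOW conflicts.

Nullable non-terminals: P.
P has a nullable alternative but only one production, so nothing to check.

E, L have no nullable alternative, so no FIRST/FOLLOW check is needed there.

No FIRST/FOLLOW conflicts found.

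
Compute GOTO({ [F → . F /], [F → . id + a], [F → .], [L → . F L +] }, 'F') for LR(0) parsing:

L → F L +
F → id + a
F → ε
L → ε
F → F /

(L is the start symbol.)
{ [F → . F /], [F → . id + a], [F → .], [F → F . /], [L → . F L +], [L → .], [L → F . L +] }

GOTO(I, 'F') = CLOSURE({ [A → αX.β] : [A → α.Xβ] ∈ I, X = 'F' })

Items with dot before 'F', with the dot advanced:
  [F → . F /] → [F → F . /]
  [L → . F L +] → [L → F . L +]
Closure of the advanced items:
  [L → F . L +] has the dot before L: add [L → . F L +], [L → .]
  [L → . F L +] has the dot before F: add [F → . id + a], [F → .], [F → . F /]

GOTO = { [F → . F /], [F → . id + a], [F → .], [F → F . /], [L → . F L +], [L → .], [L → F . L +] }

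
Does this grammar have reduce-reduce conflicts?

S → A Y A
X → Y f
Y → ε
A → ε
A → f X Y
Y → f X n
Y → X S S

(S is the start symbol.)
Augment with S' → S and build the canonical LR(0) collection (I0 = CLOSURE({[S' → . S]}), then GOTO on every symbol after a dot until no new states appear). It has 19 states:
  I0: { [A → . f X Y], [A → .], [S → . A Y A], [S' → . S] }  — shift, reduce
  I1: { [S → A . Y A], [X → . Y f], [Y → . X S S], [Y → . f X n], [Y → .] }  — shift, reduce
  I2: { [S' → S .] }  — accept
  I3: { [A → f . X Y], [X → . Y f], [Y → . X S S], [Y → . f X n], [Y → .] }  — shift, reduce
  I4: { [A → . f X Y], [A → .], [A → f X . Y], [S → . A Y A], [X → . Y f], [Y → . X S S], [Y → . f X n], [Y → .], [Y → X . S S] }  — shift, 2 reduces
  I5: { [X → Y . f] }  — shift
  I6: { [X → . Y f], [Y → . X S S], [Y → . f X n], [Y → .], [Y → f . X n] }  — shift, reduce
  I7: { [A → . f X Y], [A → .], [S → . A Y A], [Y → X . S S], [Y → f X . n] }  — shift, reduce
  I8: { [A → . f X Y], [A → .], [S → . A Y A], [Y → X S . S] }  — shift, reduce
  I9: { [Y → f X n .] }  — reduce
  I10: { [Y → X S S .] }  — reduce
  I11: { [X → Y f .] }  — reduce
  I12: { [A → . f X Y], [A → .], [S → . A Y A], [Y → X . S S] }  — shift, reduce
  I13: { [A → f X Y .], [X → Y . f] }  — shift, reduce
  I14: { [A → f . X Y], [X → . Y f], [Y → . X S S], [Y → . f X n], [Y → .], [Y → f . X n] }  — shift, reduce
  I15: { [A → . f X Y], [A → .], [A → f X . Y], [S → . A Y A], [X → . Y f], [Y → . X S S], [Y → . f X n], [Y → .], [Y → X . S S], [Y → f X . n] }  — shift, 2 reduces
  I16: { [A → . f X Y], [A → .], [S → A Y . A], [X → Y . f] }  — shift, reduce
  I17: { [S → A Y A .] }  — reduce
  I18: { [A → f . X Y], [X → . Y f], [X → Y f .], [Y → . X S S], [Y → . f X n], [Y → .] }  — shift, 2 reduces

I4 contains complete items [A → .], [Y → .] — reduce-reduce conflict.
I15 contains complete items [A → .], [Y → .] — reduce-reduce conflict.
I18 contains complete items [X → Y f .], [Y → .] — reduce-reduce conflict.

Answer: Yes — I4: [A → .] vs [Y → .]; I15: [A → .] vs [Y → .]; I18: [X → Y f .] vs [Y → .]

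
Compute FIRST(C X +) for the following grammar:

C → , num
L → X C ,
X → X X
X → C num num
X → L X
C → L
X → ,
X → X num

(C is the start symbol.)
{ ',' }

FIRST sets of the non-terminals involved (from the grammar, by fixed-point iteration):
  FIRST(C) = { ',' }

To compute FIRST(C X +), process the symbols left to right:
Symbol C is a non-terminal. Add FIRST(C) \ {ε} = { ',' }
C is not nullable (ε ∉ FIRST(C)), so stop here.
FIRST(C X +) = { ',' }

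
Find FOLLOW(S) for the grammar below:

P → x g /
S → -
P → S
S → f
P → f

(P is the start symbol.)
To compute FOLLOW(S), find every occurrence of S on a right-hand side N → α S β: add FIRST(β) \ {ε}, and if β is empty or nullable also add FOLLOW(N). Iterate to a fixed point.

In P → S: S is at the end, add FOLLOW(P)

The FOLLOW sets referred to above (computed the same way, to a fixed point):
  FOLLOW(P) = { $ }

Taking the union: FOLLOW(S) = { $ }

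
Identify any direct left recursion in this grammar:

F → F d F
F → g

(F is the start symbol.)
Yes, F is left-recursive

Direct left recursion occurs when N → N α for some non-terminal N (the right-hand side begins with the left-hand side itself).

F → F d F: LEFT RECURSIVE (starts with F)
F → g: starts with g

The grammar has direct left recursion on: F.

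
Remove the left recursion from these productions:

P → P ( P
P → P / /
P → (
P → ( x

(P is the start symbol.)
P → ( P'
P → ( x P'
P' → ( P P'
P' → / / P'
P' → ε

P is directly left-recursive. The standard transformation for
  A → A α₁ | ... | A α_m | β₁ | ... | β_n
is
  A  → β₁ A' | ... | β_n A'
  A' → α₁ A' | ... | α_m A' | ε

P → ( becomes P → ( P'
P → ( x becomes P → ( x P'
P → P ( P becomes P' → ( P P'
P → P / / becomes P' → / / P'
Add P' → ε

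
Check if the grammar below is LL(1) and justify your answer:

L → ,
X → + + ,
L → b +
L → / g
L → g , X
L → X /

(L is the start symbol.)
Yes, the grammar is LL(1).

Relevant sets:
  FIRST(X) = { '+' }

For L:
  PREDICT(L → ',') = { ',' }
  PREDICT(L → b '+') = { 'b' }
  PREDICT(L → '/' g) = { '/' }
  PREDICT(L → g ',' X) = { 'g' }
  PREDICT(L → X '/') = { '+' }
X has a single production, so nothing to check there.

All predict sets are disjoint. The grammar IS LL(1).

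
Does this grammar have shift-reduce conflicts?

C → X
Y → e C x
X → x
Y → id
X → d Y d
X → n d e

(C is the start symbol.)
Augment with C' → C and build the canonical LR(0) collection (I0 = CLOSURE({[C' → . C]}), then GOTO on every symbol after a dot until no new states appear). It has 14 states:
  I0: { [C → . X], [C' → . C], [X → . d Y d], [X → . n d e], [X → . x] }  — shift
  I1: { [C' → C .] }  — accept
  I2: { [C → X .] }  — reduce
  I3: { [X → d . Y d], [Y → . e C x], [Y → . id] }  — shift
  I4: { [X → n . d e] }  — shift
  I5: { [X → x .] }  — reduce
  I6: { [X → n d . e] }  — shift
  I7: { [X → n d e .] }  — reduce
  I8: { [X → d Y . d] }  — shift
  I9: { [C → . X], [X → . d Y d], [X → . n d e], [X → . x], [Y → e . C x] }  — shift
  I10: { [Y → id .] }  — reduce
  I11: { [Y → e C . x] }  — shift
  I12: { [Y → e C x .] }  — reduce
  I13: { [X → d Y d .] }  — reduce

No state contains both a complete item and a shift item.

Answer: No shift-reduce conflicts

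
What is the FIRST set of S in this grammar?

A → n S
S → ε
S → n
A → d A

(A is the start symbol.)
From S → ε:
  - ε-production, so ε ∈ FIRST(S)
From S → n:
  - n is a terminal: add 'n' and stop

Collecting: FIRST(S) = { 'n', ε }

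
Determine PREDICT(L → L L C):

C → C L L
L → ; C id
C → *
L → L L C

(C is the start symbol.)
PREDICT(L → L L C) = (FIRST(RHS) \ {ε}) ∪ (FOLLOW(L) if ε ∈ FIRST(RHS), i.e. RHS ⇒* ε)
FIRST(L) = { ';' }
FIRST(L L C) = { ';' }
ε ∉ FIRST(L L C), so FOLLOW(L) is not added.
PREDICT(L → L L C) = { ';' }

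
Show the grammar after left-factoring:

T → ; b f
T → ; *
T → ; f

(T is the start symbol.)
Left-factoring transforms A → αβ₁ | αβ₂ into A → αA' and A' → β₁ | β₂
(α is the longest common prefix among the alternatives). Repeat until
no nonterminal has two alternatives with a common prefix.

Round 1: T has alternatives sharing prefix ';'. Introduce T': T → ; T'
  Add: T' → b f
  Add: T' → *
  Add: T' → f

No remaining common prefixes — done.

Resulting grammar:
T → ; T'
T' → b f
T' → *
T' → f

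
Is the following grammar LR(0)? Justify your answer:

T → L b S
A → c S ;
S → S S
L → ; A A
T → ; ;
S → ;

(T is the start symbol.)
No. Shift-reduce conflict between [T → L b S .] and [S → . ;]

A grammar is LR(0) if no state in the canonical LR(0) collection has:
  - both a shift item (dot before a terminal) and a complete item (shift-reduce conflict), or
  - two or more complete items (reduce-reduce conflict; the accept item [T' → T .] counts as a complete item here).

Augment with T' → T and build the canonical LR(0) collection (I0 = CLOSURE({[T' → . T]}), then GOTO on every symbol after a dot until no new states appear). It has 14 states:
  I0: { [L → . ; A A], [T → . ; ;], [T → . L b S], [T' → . T] }  — shift
  I1: { [A → . c S ;], [L → ; . A A], [T → ; . ;] }  — shift
  I2: { [T → L . b S] }  — shift
  I3: { [T' → T .] }  — accept
  I4: { [S → . ;], [S → . S S], [T → L b . S] }  — shift
  I5: { [S → ; .] }  — reduce
  I6: { [S → . ;], [S → . S S], [S → S . S], [T → L b S .] }  — shift, reduce
  I7: { [S → . ;], [S → . S S], [S → S . S], [S → S S .] }  — shift, reduce
  I8: { [T → ; ; .] }  — reduce
  I9: { [A → . c S ;], [L → ; A . A] }  — shift
  I10: { [A → c . S ;], [S → . ;], [S → . S S] }  — shift
  I11: { [A → c S . ;], [S → . ;], [S → . S S], [S → S . S] }  — shift
  I12: { [A → c S ; .], [S → ; .] }  — 2 reduces
  I13: { [L → ; A A .] }  — reduce

Conflict in state I6:
  Shift-reduce conflict between [T → L b S .] and [S → . ;]
So the grammar is NOT LR(0).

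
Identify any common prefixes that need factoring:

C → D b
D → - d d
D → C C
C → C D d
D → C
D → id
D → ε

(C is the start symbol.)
Yes, D has productions with common prefix 'C'

Left-factoring is needed when two productions for the same non-terminal
share a common prefix on the right-hand side.

Productions for C:
  C → D b
  C → C D d
Productions for D:
  D → - d d
  D → C C
  D → C
  D → id
  D → ε

Found common prefix 'C' in productions for D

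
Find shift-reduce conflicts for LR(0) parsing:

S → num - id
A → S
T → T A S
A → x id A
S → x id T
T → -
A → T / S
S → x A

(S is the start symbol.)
Yes — I12: [S → x id T .] vs [A → T . / S]; I17: [S → x id T .] vs [A → . x id A]

A shift-reduce conflict occurs when an LR(0) state has both:
  - a complete (reduce) item [A → α .] (dot at the end), and
  - a shift item [B → β . c γ] (dot before a terminal).

Augment with S' → S and build the canonical LR(0) collection (I0 = CLOSURE({[S' → . S]}), then GOTO on every symbol after a dot until no new states appear). It has 20 states:
  I0: { [S → . num - id], [S → . x A], [S → . x id T], [S' → . S] }  — shift
  I1: { [S' → S .] }  — accept
  I2: { [S → num . - id] }  — shift
  I3: { [A → . S], [A → . T / S], [A → . x id A], [S → . num - id], [S → . x A], [S → . x id T], [S → x . A], [S → x . id T], [T → . -], [T → . T A S] }  — shift
  I4: { [T → - .] }  — reduce
  I5: { [S → x A .] }  — reduce
  I6: { [A → S .] }  — reduce
  I7: { [A → . S], [A → . T / S], [A → . x id A], [A → T . / S], [S → . num - id], [S → . x A], [S → . x id T], [T → . -], [T → . T A S], [T → T . A S] }  — shift
  I8: { [S → x id . T], [T → . -], [T → . T A S] }  — shift
  I9: { [A → . S], [A → . T / S], [A → . x id A], [A → x . id A], [S → . num - id], [S → . x A], [S → . x id T], [S → x . A], [S → x . id T], [T → . -], [T → . T A S] }  — shift
  I10: { [A → . S], [A → . T / S], [A → . x id A], [A → x id . A], [S → . num - id], [S → . x A], [S → . x id T], [S → x id . T], [T → . -], [T → . T A S] }  — shift
  I11: { [A → x id A .] }  — reduce
  I12: { [A → . S], [A → . T / S], [A → . x id A], [A → T . / S], [S → . num - id], [S → . x A], [S → . x id T], [S → x id T .], [T → . -], [T → . T A S], [T → T . A S] }  — shift, reduce
  I13: { [A → T / . S], [S → . num - id], [S → . x A], [S → . x id T] }  — shift
  I14: { [S → . num - id], [S → . x A], [S → . x id T], [T → T A . S] }  — shift
  I15: { [T → T A S .] }  — reduce
  I16: { [A → T / S .] }  — reduce
  I17: { [A → . S], [A → . T / S], [A → . x id A], [S → . num - id], [S → . x A], [S → . x id T], [S → x id T .], [T → . -], [T → . T A S], [T → T . A S] }  — shift, reduce
  I18: { [S → num - . id] }  — shift
  I19: { [S → num - id .] }  — reduce

I12 contains reduce item [S → x id T .] and shift items [A → T . / S], [A → . x id A], [S → . num - id], [S → . x A], [S → . x id T], [T → . -] — shift-reduce conflict.
I17 contains reduce item [S → x id T .] and shift items [A → . x id A], [S → . num - id], [S → . x A], [S → . x id T], [T → . -] — shift-reduce conflict.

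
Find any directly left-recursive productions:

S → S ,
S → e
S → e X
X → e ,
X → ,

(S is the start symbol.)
Yes, S is left-recursive

Direct left recursion occurs when N → N α for some non-terminal N (the right-hand side begins with the left-hand side itself).

S → S ,: LEFT RECURSIVE (starts with S)
S → e: starts with e
S → e X: starts with e
X → e ,: starts with e
X → ,: starts with ','

The grammar has direct left recursion on: S.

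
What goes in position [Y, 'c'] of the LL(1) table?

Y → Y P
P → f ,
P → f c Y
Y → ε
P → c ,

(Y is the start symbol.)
To find M[Y, 'c'], we find productions for Y where 'c' is in the predict set (PREDICT(N → α) = (FIRST(α) \ {ε}) ∪ (FOLLOW(N) if α ⇒* ε)).

Relevant sets:
  FIRST(Y) = { 'c', 'f', ε }
  FIRST(P) = { 'c', 'f' }
  FOLLOW(Y) = { $, 'c', 'f' }

Y → Y P: PREDICT = { 'c', 'f' }
  'c' is in predict set, so this production goes in M[Y, 'c']
Y → ε: PREDICT = { $, 'c', 'f' }
  'c' is in predict set, so this production goes in M[Y, 'c']

M[Y, 'c'] = Y → Y P, Y → ε  (a multiply-defined cell — the grammar is not LL(1))

Answer: Y → Y P, Y → ε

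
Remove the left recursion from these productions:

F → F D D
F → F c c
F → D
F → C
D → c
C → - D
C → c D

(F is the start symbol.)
F is directly left-recursive. The standard transformation for
  A → A α₁ | ... | A α_m | β₁ | ... | β_n
is
  A  → β₁ A' | ... | β_n A'
  A' → α₁ A' | ... | α_m A' | ε

F → D becomes F → D F'
F → C becomes F → C F'
F → F D D becomes F' → D D F'
F → F c c becomes F' → c c F'
Add F' → ε

Productions for other non-terminals are unchanged:
  D → c
  C → - D
  C → c D

Resulting grammar:
F → D F'
F → C F'
F' → D D F'
F' → c c F'
F' → ε
D → c
C → - D
C → c D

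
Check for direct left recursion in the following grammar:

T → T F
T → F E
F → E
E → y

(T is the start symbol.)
Yes, T is left-recursive

T → T F: LEFT RECURSIVE (starts with T)
T → F E: starts with F
F → E: starts with E
E → y: starts with y

The grammar has direct left recursion on: T.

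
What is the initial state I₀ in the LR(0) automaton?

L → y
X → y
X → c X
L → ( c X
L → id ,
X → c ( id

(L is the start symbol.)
First, augment the grammar with L' → L
I₀ = CLOSURE({ [L' → . L] }):
  [L' → . L] has the dot before L: add [L → . y], [L → . ( c X], [L → . id ,]
No further items can be added.

I₀ = { [L → . ( c X], [L → . id ,], [L → . y], [L' → . L] }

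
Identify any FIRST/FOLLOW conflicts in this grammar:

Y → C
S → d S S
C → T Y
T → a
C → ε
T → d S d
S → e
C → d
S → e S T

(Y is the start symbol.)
Nullable non-terminals: C, Y.
FIRST sets used below: FIRST(T) = { 'a', 'd' }

C: nullable alternative(s) C → ε; FOLLOW(C) = { $ }
  C → T Y: FIRST \ {ε} = { 'a', 'd' } — disjoint from FOLLOW(C)
  C → ε: FIRST \ {ε} = { } — this is the only nullable alternative, skip
  C → d: FIRST \ {ε} = { 'd' } — disjoint from FOLLOW(C)
Y has a nullable alternative but only one production, so nothing to check.

S, T have no nullable alternative, so no FIRST/FOLLOW check is needed there.

No FIRST/FOLLOW conflicts found.

Answer: No FIRST/FOLLOW conflicts.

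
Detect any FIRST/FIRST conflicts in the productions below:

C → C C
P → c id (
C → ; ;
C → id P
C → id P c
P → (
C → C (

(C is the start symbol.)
Yes. C → C C / C → ';' ';' on { ';' }; C → C C / C → id P on { 'id' }; C → C C / C → id P c on { 'id' }; C → C C / C → C '(' on { ';', 'id' }; C → ';' ';' / C → C '(' on { ';' }; C → id P / C → id P c on { 'id' }; C → id P / C → C '(' on { 'id' }; C → id P c / C → C '(' on { 'id' }

A FIRST/FIRST conflict occurs when two productions N → α and N → β for the same non-terminal have FIRST(α) ∩ FIRST(β) ≠ ∅ (with ε ∈ FIRST of a nullable right-hand side, so two nullable alternatives also conflict).

FIRST sets of the non-terminals at (or reachable through a nullable prefix from) the front of some alternative:
  FIRST(C) = { ';', 'id' }

Productions for C:
  C → C C: FIRST = { ';', 'id' }
  C → ; ;: FIRST = { ';' }
  C → id P: FIRST = { 'id' }
  C → id P c: FIRST = { 'id' }
  C → C (: FIRST = { ';', 'id' }
Productions for P:
  P → c id (: FIRST = { 'c' }
  P → (: FIRST = { '(' }

Conflict for C: C → C C and C → ; ;
  Overlap: { ';' }
Conflict for C: C → C C and C → id P
  Overlap: { 'id' }
Conflict for C: C → C C and C → id P c
  Overlap: { 'id' }
Conflict for C: C → C C and C → C (
  Overlap: { ';', 'id' }
Conflict for C: C → ; ; and C → C (
  Overlap: { ';' }
Conflict for C: C → id P and C → id P c
  Overlap: { 'id' }
Conflict for C: C → id P and C → C (
  Overlap: { 'id' }
Conflict for C: C → id P c and C → C (
  Overlap: { 'id' }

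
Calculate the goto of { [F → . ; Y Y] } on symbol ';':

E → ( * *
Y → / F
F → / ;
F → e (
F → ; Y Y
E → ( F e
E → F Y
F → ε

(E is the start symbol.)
GOTO(I, ';') = CLOSURE({ [A → αX.β] : [A → α.Xβ] ∈ I, X = ';' })

Items with dot before ';', with the dot advanced:
  [F → . ; Y Y] → [F → ; . Y Y]
Closure of the advanced items:
  [F → ; . Y Y] has the dot before Y: add [Y → . / F]

GOTO = { [F → ; . Y Y], [Y → . / F] }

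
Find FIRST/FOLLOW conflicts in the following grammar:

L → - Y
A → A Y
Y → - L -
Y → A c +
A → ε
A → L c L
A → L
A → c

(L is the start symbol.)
A FIRST/FOLLOW conflict occurs when a non-terminal N has a nullable alternative N → β (β ⇒* ε) and another alternative N → α with FIRST(α) ∩ FOLLOW(N) ≠ ∅: on such a lookahead the parser cannot decide between expanding α and letting N vanish via β.

Nullable non-terminals: A.
FIRST sets used below: FIRST(A) = { '-', 'c', ε }, FIRST(Y) = { '-', 'c' }, FIRST(L) = { '-' }

A: nullable alternative(s) A → ε; FOLLOW(A) = { '-', 'c' }
  A → A Y: FIRST \ {ε} = { '-', 'c' } — overlaps FOLLOW(A) on { '-', 'c' }: CONFLICT
  A → ε: FIRST \ {ε} = { } — this is the only nullable alternative, skip
  A → L c L: FIRST \ {ε} = { '-' } — overlaps FOLLOW(A) on { '-' }: CONFLICT
  A → L: FIRST \ {ε} = { '-' } — overlaps FOLLOW(A) on { '-' }: CONFLICT
  A → c: FIRST \ {ε} = { 'c' } — overlaps FOLLOW(A) on { 'c' }: CONFLICT

L, Y have no nullable alternative, so no FIRST/FOLLOW check is needed there.

So the grammar has 4 FIRST/FOLLOW conflicts (marked CONFLICT above).

Answer: Yes. A → A Y with FOLLOW(A) on { '-', 'c' }; A → L c L with FOLLOW(A) on { '-' }; A → L with FOLLOW(A) on { '-' }; A → c with FOLLOW(A) on { 'c' }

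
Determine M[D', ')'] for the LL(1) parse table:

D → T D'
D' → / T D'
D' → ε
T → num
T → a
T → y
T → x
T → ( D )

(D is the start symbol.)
D' → ε

To find M[D', ')'], we find productions for D' where ')' is in the predict set (PREDICT(N → α) = (FIRST(α) \ {ε}) ∪ (FOLLOW(N) if α ⇒* ε)).

Relevant sets:
  FOLLOW(D') = { $, ')' }

D' → / T D': PREDICT = { '/' }
D' → ε: PREDICT = { $, ')' }
  ')' is in predict set, so this production goes in M[D', ')']

M[D', ')'] = D' → ε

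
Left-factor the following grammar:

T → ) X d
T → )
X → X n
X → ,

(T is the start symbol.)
Left-factoring transforms A → αβ₁ | αβ₂ into A → αA' and A' → β₁ | β₂
(α is the longest common prefix among the alternatives). Repeat until
no nonterminal has two alternatives with a common prefix.

Round 1: T has alternatives sharing prefix ')'. Introduce T': T → ) T'
  Add: T' → X d
  Add: T' → ε

No remaining common prefixes — done.

Resulting grammar:
T → ) T'
T' → X d
T' → ε
X → X n
X → ,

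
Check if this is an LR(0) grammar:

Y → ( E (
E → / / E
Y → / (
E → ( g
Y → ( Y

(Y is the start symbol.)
A grammar is LR(0) if no state in the canonical LR(0) collection has:
  - both a shift item (dot before a terminal) and a complete item (shift-reduce conflict), or
  - two or more complete items (reduce-reduce conflict; the accept item [Y' → Y .] counts as a complete item here).

Augment with Y' → Y and build the canonical LR(0) collection (I0 = CLOSURE({[Y' → . Y]}), then GOTO on every symbol after a dot until no new states appear). It has 15 states:
  I0: { [Y → . ( E (], [Y → . ( Y], [Y → . / (], [Y' → . Y] }  — shift
  I1: { [E → . ( g], [E → . / / E], [Y → ( . E (], [Y → ( . Y], [Y → . ( E (], [Y → . ( Y], [Y → . / (] }  — shift
  I2: { [Y → / . (] }  — shift
  I3: { [Y' → Y .] }  — accept
  I4: { [Y → / ( .] }  — reduce
  I5: { [E → ( . g], [E → . ( g], [E → . / / E], [Y → ( . E (], [Y → ( . Y], [Y → . ( E (], [Y → . ( Y], [Y → . / (] }  — shift
  I6: { [E → / . / E], [Y → / . (] }  — shift
  I7: { [Y → ( E . (] }  — shift
  I8: { [Y → ( Y .] }  — reduce
  I9: { [Y → ( E ( .] }  — reduce
  I10: { [E → . ( g], [E → . / / E], [E → / / . E] }  — shift
  I11: { [E → ( . g] }  — shift
  I12: { [E → / . / E] }  — shift
  I13: { [E → / / E .] }  — reduce
  I14: { [E → ( g .] }  — reduce

Every state is either a pure shift/goto state or contains exactly one complete item and nothing to shift — no conflicts. The grammar is LR(0).

Answer: Yes, the grammar is LR(0)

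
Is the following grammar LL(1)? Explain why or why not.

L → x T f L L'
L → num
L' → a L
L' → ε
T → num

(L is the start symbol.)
A grammar is LL(1) if for each non-terminal N with multiple productions, the predict sets of those productions are pairwise disjoint, where PREDICT(N → α) = (FIRST(α) \ {ε}) ∪ (FOLLOW(N) if α ⇒* ε).

Relevant sets:
  FOLLOW(L') = { $, 'a' }

For L:
  PREDICT(L → x T f L L') = { 'x' }
  PREDICT(L → num) = { 'num' }
For L':
  PREDICT(L' → a L) = { 'a' }
  PREDICT(L' → ε) = { $, 'a' }
T has a single production, so nothing to check there.

Conflict found: Predict set conflict for L': { 'a' }
The grammar is NOT LL(1).

Answer: No. Predict set conflict for L': { 'a' }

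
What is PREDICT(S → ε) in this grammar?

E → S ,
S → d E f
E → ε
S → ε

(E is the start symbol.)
{ ',' }

PREDICT(S → ε) = (FIRST(RHS) \ {ε}) ∪ (FOLLOW(S) if ε ∈ FIRST(RHS), i.e. RHS ⇒* ε)
The right-hand side is ε (FIRST(ε) = { ε }), so the predict set is FOLLOW(S) = { ',' }
PREDICT(S → ε) = { ',' }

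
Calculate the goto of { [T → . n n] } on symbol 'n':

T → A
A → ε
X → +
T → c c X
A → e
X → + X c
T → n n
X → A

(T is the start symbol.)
GOTO(I, 'n') = CLOSURE({ [A → αX.β] : [A → α.Xβ] ∈ I, X = 'n' })

Items with dot before 'n', with the dot advanced:
  [T → . n n] → [T → n . n]
Closure adds nothing (no advanced item has the dot before a non-terminal).

GOTO = { [T → n . n] }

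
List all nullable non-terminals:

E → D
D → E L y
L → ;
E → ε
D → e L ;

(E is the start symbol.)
ε-productions: E → ε
So E is immediately nullable.
No further non-terminal can be added: every production for the remaining non-terminals contains a terminal or a non-nullable non-terminal.
Nullable = { 'E' }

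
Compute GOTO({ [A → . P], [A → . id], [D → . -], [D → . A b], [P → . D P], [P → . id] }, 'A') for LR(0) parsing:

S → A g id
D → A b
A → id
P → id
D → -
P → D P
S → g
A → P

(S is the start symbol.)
{ [D → A . b] }

GOTO(I, 'A') = CLOSURE({ [A → αX.β] : [A → α.Xβ] ∈ I, X = 'A' })

Items with dot before 'A', with the dot advanced:
  [D → . A b] → [D → A . b]
Closure adds nothing (no advanced item has the dot before a non-terminal).

GOTO = { [D → A . b] }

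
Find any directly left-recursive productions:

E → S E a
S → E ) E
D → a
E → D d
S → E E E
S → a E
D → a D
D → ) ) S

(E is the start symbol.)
Direct left recursion occurs when N → N α for some non-terminal N (the right-hand side begins with the left-hand side itself).

E → S E a: starts with S
S → E ) E: starts with E
D → a: starts with a
E → D d: starts with D
S → E E E: starts with E
S → a E: starts with a
D → a D: starts with a
D → ) ) S: starts with ')'

No direct left recursion found.

Answer: No direct left recursion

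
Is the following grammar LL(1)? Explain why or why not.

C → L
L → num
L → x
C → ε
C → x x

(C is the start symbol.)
A grammar is LL(1) if for each non-terminal N with multiple productions, the predict sets of those productions are pairwise disjoint, where PREDICT(N → α) = (FIRST(α) \ {ε}) ∪ (FOLLOW(N) if α ⇒* ε).

Relevant sets:
  FIRST(L) = { 'num', 'x' }
  FOLLOW(C) = { $ }

For C:
  PREDICT(C → L) = { 'num', 'x' }
  PREDICT(C → ε) = { $ }
  PREDICT(C → x x) = { 'x' }
For L:
  PREDICT(L → num) = { 'num' }
  PREDICT(L → x) = { 'x' }

Conflict found: Predict set conflict for C: { 'x' }
The grammar is NOT LL(1).

Answer: No. Predict set conflict for C: { 'x' }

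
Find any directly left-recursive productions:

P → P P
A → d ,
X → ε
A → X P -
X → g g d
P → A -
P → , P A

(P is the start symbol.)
Yes, P is left-recursive

P → P P: LEFT RECURSIVE (starts with P)
A → d ,: starts with d
X → ε: starts with ε
A → X P -: starts with X
X → g g d: starts with g
P → A -: starts with A
P → , P A: starts with ','

The grammar has direct left recursion on: P.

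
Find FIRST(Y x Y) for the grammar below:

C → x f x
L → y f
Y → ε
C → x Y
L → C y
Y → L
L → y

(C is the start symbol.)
{ 'x', 'y' }

FIRST sets of the non-terminals involved (from the grammar, by fixed-point iteration):
  FIRST(Y) = { 'x', 'y', ε }

To compute FIRST(Y x Y), process the symbols left to right:
Symbol Y is a non-terminal. Add FIRST(Y) \ {ε} = { 'x', 'y' }
Y is nullable (ε ∈ FIRST(Y)), continue to the next symbol.
Symbol x is a terminal. Add 'x' and stop.
FIRST(Y x Y) = { 'x', 'y' }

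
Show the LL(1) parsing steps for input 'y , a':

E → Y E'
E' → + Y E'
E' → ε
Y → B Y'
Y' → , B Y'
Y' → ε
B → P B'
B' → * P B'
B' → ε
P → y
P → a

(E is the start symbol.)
LL(1) parsing maintains a stack (initially the start symbol over $) and the input. At each step: if the stack top is a terminal, match it against the current input token; if it is a non-terminal N, replace it with the RHS of M[N, lookahead] (the unique production whose predict set contains the lookahead).

Stack is shown with the top on the left.

Stack         Input    Action
-----------------------------
E $           y , a $  output E → Y E'
Y E' $        y , a $  output Y → B Y'
B Y' E' $     y , a $  output B → P B'
P B' Y' E' $  y , a $  output P → y
y B' Y' E' $  y , a $  match 'y'
B' Y' E' $    , a $    output B' → ε
Y' E' $       , a $    output Y' → , B Y'
, B Y' E' $   , a $    match ','
B Y' E' $     a $      output B → P B'
P B' Y' E' $  a $      output P → a
a B' Y' E' $  a $      match 'a'
B' Y' E' $    $        output B' → ε
Y' E' $       $        output Y' → ε
E' $          $        output E' → ε
$             $        accept

The string is accepted.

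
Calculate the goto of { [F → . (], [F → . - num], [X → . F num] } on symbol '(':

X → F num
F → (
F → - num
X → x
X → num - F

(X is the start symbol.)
GOTO(I, '(') = CLOSURE({ [A → αX.β] : [A → α.Xβ] ∈ I, X = '(' })

Items with dot before '(', with the dot advanced:
  [F → . (] → [F → ( .]
Closure adds nothing (no advanced item has the dot before a non-terminal).

GOTO = { [F → ( .] }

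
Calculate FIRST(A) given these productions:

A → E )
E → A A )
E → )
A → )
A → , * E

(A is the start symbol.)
{ ')', ',' }

To compute FIRST(A), examine every production with A on the left-hand side, reading each right-hand side left to right until a non-nullable symbol is reached.

FIRST sets of the other non-terminals involved (by the same procedure, iterated to a fixed point):
  FIRST(E) = { ')', ',' }

From A → E ):
  - E is a non-terminal: add FIRST(E) \ {ε} = { ')', ',' }
    E is not nullable, so stop
From A → ):
  - ')' is a terminal: add ')' and stop
From A → , * E:
  - ',' is a terminal: add ',' and stop

Collecting: FIRST(A) = { ')', ',' }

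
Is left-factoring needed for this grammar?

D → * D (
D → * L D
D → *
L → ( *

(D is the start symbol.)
Yes, D has productions with common prefix '*'

Left-factoring is needed when two productions for the same non-terminal
share a common prefix on the right-hand side.

Productions for D:
  D → * D (
  D → * L D
  D → *

Found common prefix '*' in productions for D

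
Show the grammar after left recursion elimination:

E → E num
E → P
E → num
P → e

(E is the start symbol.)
E → P E'
E → num E'
E' → num E'
E' → ε
P → e

E is directly left-recursive. The standard transformation for
  A → A α₁ | ... | A α_m | β₁ | ... | β_n
is
  A  → β₁ A' | ... | β_n A'
  A' → α₁ A' | ... | α_m A' | ε

E → P becomes E → P E'
E → num becomes E → num E'
E → E num becomes E' → num E'
Add E' → ε

Productions for other non-terminals are unchanged:
  P → e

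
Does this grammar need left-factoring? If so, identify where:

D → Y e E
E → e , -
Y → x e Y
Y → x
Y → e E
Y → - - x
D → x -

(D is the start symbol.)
Left-factoring is needed when two productions for the same non-terminal
share a common prefix on the right-hand side.

Productions for D:
  D → Y e E
  D → x -
Productions for Y:
  Y → x e Y
  Y → x
  Y → e E
  Y → - - x

Found common prefix 'x' in productions for Y

Answer: Yes, Y has productions with common prefix 'x'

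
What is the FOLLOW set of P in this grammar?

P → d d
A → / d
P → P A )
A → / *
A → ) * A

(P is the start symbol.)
{ $, ')', '/' }

P is the start symbol, so $ ∈ FOLLOW(P).
In P → P A ): P is followed by A ')', add FIRST(A ')') \ {ε} = { ')', '/' }

Taking the union: FOLLOW(P) = { $, ')', '/' }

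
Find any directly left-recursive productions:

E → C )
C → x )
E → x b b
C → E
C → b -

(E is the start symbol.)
No direct left recursion

Direct left recursion occurs when N → N α for some non-terminal N (the right-hand side begins with the left-hand side itself).

E → C ): starts with C
C → x ): starts with x
E → x b b: starts with x
C → E: starts with E
C → b -: starts with b

No direct left recursion found.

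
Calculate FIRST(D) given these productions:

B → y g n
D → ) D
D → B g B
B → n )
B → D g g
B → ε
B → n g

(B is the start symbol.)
{ ')', 'g', 'n', 'y' }

To compute FIRST(D), examine every production with D on the left-hand side, reading each right-hand side left to right until a non-nullable symbol is reached.

FIRST sets of the other non-terminals involved (by the same procedure, iterated to a fixed point):
  FIRST(B) = { ')', 'g', 'n', 'y', ε }

From D → ) D:
  - ')' is a terminal: add ')' and stop
From D → B g B:
  - B is a non-terminal: add FIRST(B) \ {ε} = { ')', 'g', 'n', 'y' }
    B is nullable, so continue to the next symbol
  - g is a terminal: add 'g' and stop

Collecting: FIRST(D) = { ')', 'g', 'n', 'y' }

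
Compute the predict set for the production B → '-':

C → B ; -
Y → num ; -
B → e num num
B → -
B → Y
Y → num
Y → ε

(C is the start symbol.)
PREDICT(B → '-') = (FIRST(RHS) \ {ε}) ∪ (FOLLOW(B) if ε ∈ FIRST(RHS), i.e. RHS ⇒* ε)
FIRST('-') = { '-' }
ε ∉ FIRST('-'), so FOLLOW(B) is not added.
PREDICT(B → '-') = { '-' }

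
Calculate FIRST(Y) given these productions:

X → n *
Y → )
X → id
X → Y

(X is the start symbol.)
From Y → ):
  - ')' is a terminal: add ')' and stop

Collecting: FIRST(Y) = { ')' }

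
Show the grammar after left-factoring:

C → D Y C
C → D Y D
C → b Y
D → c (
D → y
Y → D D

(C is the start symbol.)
C → D Y C'
C' → C
C' → D
C → b Y
D → c (
D → y
Y → D D

Left-factoring transforms A → αβ₁ | αβ₂ into A → αA' and A' → β₁ | β₂
(α is the longest common prefix among the alternatives). Repeat until
no nonterminal has two alternatives with a common prefix.

Round 1: C has alternatives sharing prefix 'D Y'. Introduce C': C → D Y C'
  Add: C' → C
  Add: C' → D

No remaining common prefixes — done.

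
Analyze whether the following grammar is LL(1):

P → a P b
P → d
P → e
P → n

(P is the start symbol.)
Yes, the grammar is LL(1).

For P:
  PREDICT(P → a P b) = { 'a' }
  PREDICT(P → d) = { 'd' }
  PREDICT(P → e) = { 'e' }
  PREDICT(P → n) = { 'n' }

All predict sets are disjoint. The grammar IS LL(1).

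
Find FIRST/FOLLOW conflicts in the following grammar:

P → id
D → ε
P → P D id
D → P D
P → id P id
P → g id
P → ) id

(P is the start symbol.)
A FIRST/FOLLOW conflict occurs when a non-terminal N has a nullable alternative N → β (β ⇒* ε) and another alternative N → α with FIRST(α) ∩ FOLLOW(N) ≠ ∅: on such a lookahead the parser cannot decide between expanding α and letting N vanish via β.

Nullable non-terminals: D.
FIRST sets used below: FIRST(P) = { ')', 'g', 'id' }

D: nullable alternative(s) D → ε; FOLLOW(D) = { 'id' }
  D → ε: FIRST \ {ε} = { } — this is the only nullable alternative, skip
  D → P D: FIRST \ {ε} = { ')', 'g', 'id' } — overlaps FOLLOW(D) on { 'id' }: CONFLICT

P has no nullable alternative, so no FIRST/FOLLOW check is needed there.

So the grammar has 1 FIRST/FOLLOW conflict (marked CONFLICT above).

Answer: Yes. D → P D with FOLLOW(D) on { 'id' }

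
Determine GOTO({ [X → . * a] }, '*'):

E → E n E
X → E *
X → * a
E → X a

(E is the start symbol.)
GOTO(I, '*') = CLOSURE({ [A → αX.β] : [A → α.Xβ] ∈ I, X = '*' })

Items with dot before '*', with the dot advanced:
  [X → . * a] → [X → * . a]
Closure adds nothing (no advanced item has the dot before a non-terminal).

GOTO = { [X → * . a] }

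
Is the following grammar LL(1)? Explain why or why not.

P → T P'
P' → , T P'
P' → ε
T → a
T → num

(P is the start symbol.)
A grammar is LL(1) if for each non-terminal N with multiple productions, the predict sets of those productions are pairwise disjoint, where PREDICT(N → α) = (FIRST(α) \ {ε}) ∪ (FOLLOW(N) if α ⇒* ε).

Relevant sets:
  FOLLOW(P') = { $ }

For P':
  PREDICT(P' → ',' T P') = { ',' }
  PREDICT(P' → ε) = { $ }
For T:
  PREDICT(T → a) = { 'a' }
  PREDICT(T → num) = { 'num' }
P has a single production, so nothing to check there.

All predict sets are disjoint. The grammar IS LL(1).

Answer: Yes, the grammar is LL(1).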